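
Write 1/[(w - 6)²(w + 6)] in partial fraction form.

Cover-up at w=-6: C = 1/(-6 - 6)² = 1/144. Cover-up at w=6: B = 1/(6 + 6) = 1/12. Comparing w² coeff: A = -C = -1/144
Result: (-1/144)/(w - 6) + (1/12)/(w - 6)² + (1/144)/(w + 6)


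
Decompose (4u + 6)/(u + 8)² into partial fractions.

(4u + 6) = P(u + 8) + Q. At u = -8: Q = 4·(-8) + 6 = -26. Coeff of u: P = 4
Result: 4/(u + 8) - 26/(u + 8)²


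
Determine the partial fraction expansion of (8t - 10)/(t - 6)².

(8t - 10) = α(t - 6) + β. At t = 6: β = 8·6 - 10 = 38. Coeff of t: α = 8
Result: 8/(t - 6) + 38/(t - 6)²


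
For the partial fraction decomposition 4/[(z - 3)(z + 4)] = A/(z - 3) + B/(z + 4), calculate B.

Cover-up at z = -4: B = 4/(-4 - 3) = -4/7


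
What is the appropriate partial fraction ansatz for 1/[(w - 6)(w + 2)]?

Distinct linear factors: α/(w - 6) + β/(w + 2)


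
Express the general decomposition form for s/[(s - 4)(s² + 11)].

Linear + irreducible quadratic: α/(s - 4) + (βs + γ)/(s² + 11)


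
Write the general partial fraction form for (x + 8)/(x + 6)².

Repeated linear factor: A/(x + 6) + B/(x + 6)²


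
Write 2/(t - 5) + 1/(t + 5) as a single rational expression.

Common denominator (t - 5)(t + 5). Numerator: 2(t + 5) + 1(t - 5) = (2t + 10) + (t - 5) = 3t + 5
Result: (3t + 5)/[(t - 5)(t + 5)]


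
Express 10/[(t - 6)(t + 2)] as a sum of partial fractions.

10/(t - 6)(t + 2) = α/(t - 6) + β/(t + 2). α = 10/(6 + 2) = 5/4, β = 10/(-2 - 6) = -5/4
Result: (5/4)/(t - 6) - (5/4)/(t + 2)


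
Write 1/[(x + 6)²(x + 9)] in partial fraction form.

Cover-up at x=-9: R = 1/(-9 + 6)² = 1/9. Cover-up at x=-6: Q = 1/(-6 + 9) = 1/3. Comparing x² coeff: P = -R = -1/9
Result: (-1/9)/(x + 6) + (1/3)/(x + 6)² + (1/9)/(x + 9)


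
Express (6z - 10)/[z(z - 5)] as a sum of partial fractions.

At z=0: P = (6·0 - 10)/(0 - 5) = 2. At z=5: Q = (6·5 - 10)/(5 - 0) = 4
Result: 2/z + 4/(z - 5)


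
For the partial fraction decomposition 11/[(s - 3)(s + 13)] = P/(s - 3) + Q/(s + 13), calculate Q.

Cover-up at s = -13: Q = 11/(-13 - 3) = -11/16


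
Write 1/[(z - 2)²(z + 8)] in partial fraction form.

Cover-up at z=-8: C = 1/(-8 - 2)² = 1/100. Cover-up at z=2: B = 1/(2 + 8) = 1/10. Comparing z² coeff: A = -C = -1/100
Result: (-1/100)/(z - 2) + (1/10)/(z - 2)² + (1/100)/(z + 8)


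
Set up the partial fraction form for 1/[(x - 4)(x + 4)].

Distinct linear factors: P/(x - 4) + Q/(x + 4)


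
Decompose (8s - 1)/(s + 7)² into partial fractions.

(8s - 1) = P(s + 7) + Q. At s = -7: Q = 8·(-7) - 1 = -57. Coeff of s: P = 8
Result: 8/(s + 7) - 57/(s + 7)²


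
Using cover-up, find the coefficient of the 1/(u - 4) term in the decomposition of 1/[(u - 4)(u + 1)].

Cover (u - 4), set u=4: 1/((u + 1) at u=4) = 1/(5) = 1/5


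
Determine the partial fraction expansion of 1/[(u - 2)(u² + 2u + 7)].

Cover-up at u = 2: α = 1/(2² + 2·2 + 7) = 1/15. Then β = -α = -1/15, γ = -α·(2 + 2) = -4/15
Result: (1/15)/(u - 2) - ((1/15)u + 4/15)/(u² + 2u + 7)


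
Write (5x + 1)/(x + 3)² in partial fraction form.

(5x + 1) = α(x + 3) + β. At x = -3: β = 5·(-3) + 1 = -14. Coeff of x: α = 5
Result: 5/(x + 3) - 14/(x + 3)²


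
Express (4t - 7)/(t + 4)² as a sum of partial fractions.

(4t - 7) = A(t + 4) + B. At t = -4: B = 4·(-4) - 7 = -23. Coeff of t: A = 4
Result: 4/(t + 4) - 23/(t + 4)²


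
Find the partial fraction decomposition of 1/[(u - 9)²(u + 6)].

Cover-up at u=-6: C = 1/(-6 - 9)² = 1/225. Cover-up at u=9: B = 1/(9 + 6) = 1/15. Comparing u² coeff: A = -C = -1/225
Result: (-1/225)/(u - 9) + (1/15)/(u - 9)² + (1/225)/(u + 6)


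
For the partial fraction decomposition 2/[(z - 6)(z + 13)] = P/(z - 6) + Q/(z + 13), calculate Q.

Cover-up at z = -13: Q = 2/(-13 - 6) = -2/19


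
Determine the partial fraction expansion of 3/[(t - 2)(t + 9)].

3/(t - 2)(t + 9) = α/(t - 2) + β/(t + 9). α = 3/(2 + 9) = 3/11, β = 3/(-9 - 2) = -3/11
Result: (3/11)/(t - 2) - (3/11)/(t + 9)


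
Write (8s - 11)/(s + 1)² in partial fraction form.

(8s - 11) = P(s + 1) + Q. At s = -1: Q = 8·(-1) - 11 = -19. Coeff of s: P = 8
Result: 8/(s + 1) - 19/(s + 1)²


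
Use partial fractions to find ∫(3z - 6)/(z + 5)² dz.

Decompose: P = 3, Q = 3·(-5) - 6 = -21, so (3z - 6)/(z + 5)² = 3/(z + 5) - 21/(z + 5)². Integrate: ∫ P/(z + 5) dz = 3 ln|(z + 5)|; ∫ Q/(z + 5)² dz = 21/(z + 5). Sum: 3 ln|(z + 5)| + 21/(z + 5) + C


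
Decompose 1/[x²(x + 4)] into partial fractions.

Cover-up at x=-4: C = 1/(-4 - 0)² = 1/16. Cover-up at x=0: B = 1/(0 + 4) = 1/4. Comparing x² coeff: A = -C = -1/16
Result: (-1/16)/x + (1/4)/x² + (1/16)/(x + 4)


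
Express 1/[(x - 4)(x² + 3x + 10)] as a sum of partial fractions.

Cover-up at x = 4: A = 1/(4² + 3·4 + 10) = 1/38. Then B = -A = -1/38, C = -A·(3 + 4) = -7/38
Result: (1/38)/(x - 4) - ((1/38)x + 7/38)/(x² + 3x + 10)


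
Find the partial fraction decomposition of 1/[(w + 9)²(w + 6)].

Cover-up at w=-6: γ = 1/(-6 + 9)² = 1/9. Cover-up at w=-9: β = 1/(-9 + 6) = -1/3. Comparing w² coeff: α = -γ = -1/9
Result: (-1/9)/(w + 9) - (1/3)/(w + 9)² + (1/9)/(w + 6)


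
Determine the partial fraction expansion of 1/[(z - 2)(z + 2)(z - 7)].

Using cover-up method: A = -1/20, B = 1/36, C = 1/45
Result: (-1/20)/(z - 2) + (1/36)/(z + 2) + (1/45)/(z - 7)


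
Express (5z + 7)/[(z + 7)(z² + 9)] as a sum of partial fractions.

At z=-7: α = (5·(-7) + 7)/((-7)² + 9) = -14/29. β = -α = 14/29, γ = 5 - (-7)·α = 47/29
Result: (-14/29)/(z + 7) + ((14/29)z + 47/29)/(z² + 9)


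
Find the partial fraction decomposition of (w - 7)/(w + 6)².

(w - 7) = A(w + 6) + B. At w = -6: B = 1·(-6) - 7 = -13. Coeff of w: A = 1
Result: 1/(w + 6) - 13/(w + 6)²


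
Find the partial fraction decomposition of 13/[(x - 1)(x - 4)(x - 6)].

Using cover-up method: A = 13/15, B = -13/6, C = 13/10
Result: (13/15)/(x - 1) - (13/6)/(x - 4) + (13/10)/(x - 6)


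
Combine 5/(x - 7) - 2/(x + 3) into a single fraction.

Common denominator (x - 7)(x + 3). Numerator: 5(x + 3) - 2(x - 7) = (5x + 15) - (2x - 14) = 3x + 29
Result: (3x + 29)/[(x - 7)(x + 3)]


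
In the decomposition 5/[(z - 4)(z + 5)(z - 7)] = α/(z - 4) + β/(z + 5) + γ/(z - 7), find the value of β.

Cover-up at z = -5: β = 5/[(-5 - 4)(-5 - 7)] = 5/[(-9)(-12)] = 5/108


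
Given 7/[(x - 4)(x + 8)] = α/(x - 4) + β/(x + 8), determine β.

Cover-up at x = -8: β = 7/(-8 - 4) = -7/12


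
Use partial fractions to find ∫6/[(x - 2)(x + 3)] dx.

Decompose: 6/[(x - 2)(x + 3)] = (6/5)/(x - 2) - (6/5)/(x + 3). Integrate each term: (6/5) ln|(x - 2)| - (6/5) ln|(x + 3)| + C


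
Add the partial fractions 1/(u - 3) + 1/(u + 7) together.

Common denominator (u - 3)(u + 7). Numerator: 1(u + 7) + 1(u - 3) = (u + 7) + (u - 3) = 2u + 4
Result: (2u + 4)/[(u - 3)(u + 7)]


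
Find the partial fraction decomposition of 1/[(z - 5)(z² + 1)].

Cover-up at z = 5: α = 1/(5² + 1) = 1/26. Then β = -α = -1/26, γ = -α·(0 + 5) = -5/26
Result: (1/26)/(z - 5) - ((1/26)z + 5/26)/(z² + 1)


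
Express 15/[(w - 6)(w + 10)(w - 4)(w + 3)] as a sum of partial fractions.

Using Heaviside cover-up: (5/96)/(w - 6) - (15/1568)/(w + 10) - (15/196)/(w - 4) + (5/147)/(w + 3)


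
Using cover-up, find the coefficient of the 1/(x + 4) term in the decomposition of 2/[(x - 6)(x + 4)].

Cover (x + 4), set x=-4: 2/((x - 6) at x=-4) = 2/(-10) = -1/5


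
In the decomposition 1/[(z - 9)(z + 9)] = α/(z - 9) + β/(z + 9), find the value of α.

Cover-up at z = 9: α = 1/(9 + 9) = 1/18


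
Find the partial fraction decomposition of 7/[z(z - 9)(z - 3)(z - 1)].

Using Heaviside cover-up: (-7/27)/z + (7/432)/(z - 9) - (7/36)/(z - 3) + (7/16)/(z - 1)


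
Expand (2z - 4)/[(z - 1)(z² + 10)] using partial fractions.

At z=1: P = (2·1 - 4)/(1² + 10) = -2/11. Q = -P = 2/11, R = 2 - 1·P = 24/11
Result: (-2/11)/(z - 1) + ((2/11)z + 24/11)/(z² + 10)


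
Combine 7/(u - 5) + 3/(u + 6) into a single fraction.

Common denominator (u - 5)(u + 6). Numerator: 7(u + 6) + 3(u - 5) = (7u + 42) + (3u - 15) = 10u + 27
Result: (10u + 27)/[(u - 5)(u + 6)]


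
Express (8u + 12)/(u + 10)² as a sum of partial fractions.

(8u + 12) = A(u + 10) + B. At u = -10: B = 8·(-10) + 12 = -68. Coeff of u: A = 8
Result: 8/(u + 10) - 68/(u + 10)²


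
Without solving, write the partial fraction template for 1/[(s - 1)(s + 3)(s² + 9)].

Two linear + quadratic: A/(s - 1) + B/(s + 3) + (Cs + D)/(s² + 9)


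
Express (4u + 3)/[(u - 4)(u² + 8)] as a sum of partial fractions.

At u=4: P = (4·4 + 3)/(4² + 8) = 19/24. Q = -P = -19/24, R = 4 - 4·P = 5/6
Result: (19/24)/(u - 4) - ((19/24)u - 5/6)/(u² + 8)


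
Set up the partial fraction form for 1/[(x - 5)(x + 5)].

Distinct linear factors: α/(x - 5) + β/(x + 5)


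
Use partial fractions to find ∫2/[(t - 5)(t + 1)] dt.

Decompose: 2/[(t - 5)(t + 1)] = (1/3)/(t - 5) - (1/3)/(t + 1). Integrate each term: (1/3) ln|(t - 5)| - (1/3) ln|(t + 1)| + C


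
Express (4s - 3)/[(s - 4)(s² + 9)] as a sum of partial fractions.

At s=4: P = (4·4 - 3)/(4² + 9) = 13/25. Q = -P = -13/25, R = 4 - 4·P = 48/25
Result: (13/25)/(s - 4) - ((13/25)s - 48/25)/(s² + 9)


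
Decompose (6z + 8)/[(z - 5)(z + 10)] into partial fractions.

At z=5: α = (6·5 + 8)/(5 + 10) = 38/15. At z=-10: β = (6·(-10) + 8)/(-10 - 5) = 52/15
Result: (38/15)/(z - 5) + (52/15)/(z + 10)


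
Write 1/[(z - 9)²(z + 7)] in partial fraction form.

Cover-up at z=-7: C = 1/(-7 - 9)² = 1/256. Cover-up at z=9: B = 1/(9 + 7) = 1/16. Comparing z² coeff: A = -C = -1/256
Result: (-1/256)/(z - 9) + (1/16)/(z - 9)² + (1/256)/(z + 7)


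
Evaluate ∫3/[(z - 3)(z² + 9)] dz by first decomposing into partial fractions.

Cover-up at z=3: α = 3/(3²+9) = 1/6. Coeff matching: β = -1/6, γ = -1/2. Decomposition: (1/6)/(z - 3) - ((1/6)z + 1/2)/(z² + 9). Integrate: linear → ln, quadratic → (1/2)ln + arctan: (1/6) ln|(z - 3)| - (1/12) ln(z² + 9) - (1/6) arctan(z/3) + C


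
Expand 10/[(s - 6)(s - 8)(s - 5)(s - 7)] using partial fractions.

Using Heaviside cover-up: 5/(s - 6) + (5/3)/(s - 8) - (5/3)/(s - 5) - 5/(s - 7)


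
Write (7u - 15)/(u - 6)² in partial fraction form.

(7u - 15) = α(u - 6) + β. At u = 6: β = 7·6 - 15 = 27. Coeff of u: α = 7
Result: 7/(u - 6) + 27/(u - 6)²


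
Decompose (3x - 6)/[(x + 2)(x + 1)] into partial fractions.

At x=-2: A = (3·(-2) - 6)/(-2 + 1) = 12. At x=-1: B = (3·(-1) - 6)/(-1 + 2) = -9
Result: 12/(x + 2) - 9/(x + 1)


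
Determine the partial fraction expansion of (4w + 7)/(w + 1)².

(4w + 7) = A(w + 1) + B. At w = -1: B = 4·(-1) + 7 = 3. Coeff of w: A = 4
Result: 4/(w + 1) + 3/(w + 1)²


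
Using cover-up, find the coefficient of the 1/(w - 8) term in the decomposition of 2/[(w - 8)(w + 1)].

Cover (w - 8), set w=8: 2/((w + 1) at w=8) = 2/(9) = 2/9


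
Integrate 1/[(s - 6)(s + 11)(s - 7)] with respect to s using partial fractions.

Cover-up: P = -1/17, Q = 1/306, R = 1/18. Decomposition: (-1/17)/(s - 6) + (1/306)/(s + 11) + (1/18)/(s - 7). Integrate each term: (-1/17) ln|(s - 6)| + (1/306) ln|(s + 11)| + (1/18) ln|(s - 7)| + C


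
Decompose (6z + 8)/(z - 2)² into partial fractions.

(6z + 8) = α(z - 2) + β. At z = 2: β = 6·2 + 8 = 20. Coeff of z: α = 6
Result: 6/(z - 2) + 20/(z - 2)²


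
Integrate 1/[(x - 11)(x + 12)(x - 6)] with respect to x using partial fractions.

Cover-up: α = 1/115, β = 1/414, γ = -1/90. Decomposition: (1/115)/(x - 11) + (1/414)/(x + 12) - (1/90)/(x - 6). Integrate each term: (1/115) ln|(x - 11)| + (1/414) ln|(x + 12)| - (1/90) ln|(x - 6)| + C


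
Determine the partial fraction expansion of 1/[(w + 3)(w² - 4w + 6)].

Cover-up at w = -3: A = 1/((-3)² - 4·(-3) + 6) = 1/27. Then B = -A = -1/27, C = -A·(-4 - 3) = 7/27
Result: (1/27)/(w + 3) - ((1/27)w - 7/27)/(w² - 4w + 6)


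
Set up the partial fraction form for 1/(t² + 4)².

Repeated quadratic factor: (Pt + Q)/(t² + 4) + (Rt + S)/(t² + 4)²


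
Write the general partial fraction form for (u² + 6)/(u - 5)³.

Repeated linear factor (power 3): A/(u - 5) + B/(u - 5)² + C/(u - 5)³


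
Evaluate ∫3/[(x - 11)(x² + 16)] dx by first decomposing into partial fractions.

Cover-up at x=11: P = 3/(11²+16) = 3/137. Coeff matching: Q = -3/137, R = -33/137. Decomposition: (3/137)/(x - 11) - ((3/137)x + 33/137)/(x² + 16). Integrate: linear → ln, quadratic → (1/2)ln + arctan: (3/137) ln|(x - 11)| - (3/274) ln(x² + 16) - (33/548) arctan(x/4) + C


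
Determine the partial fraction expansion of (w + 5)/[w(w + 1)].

At w=0: P = (1·0 + 5)/(0 + 1) = 5. At w=-1: Q = (1·(-1) + 5)/(-1 - 0) = -4
Result: 5/w - 4/(w + 1)


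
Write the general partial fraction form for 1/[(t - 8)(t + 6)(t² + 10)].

Two linear + quadratic: A/(t - 8) + B/(t + 6) + (Ct + D)/(t² + 10)


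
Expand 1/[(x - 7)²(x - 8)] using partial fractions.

Cover-up at x=8: γ = 1/(8 - 7)² = 1. Cover-up at x=7: β = 1/(7 - 8) = -1. Comparing x² coeff: α = -γ = -1
Result: -1/(x - 7) - 1/(x - 7)² + 1/(x - 8)


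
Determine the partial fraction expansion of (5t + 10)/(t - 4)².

(5t + 10) = A(t - 4) + B. At t = 4: B = 5·4 + 10 = 30. Coeff of t: A = 5
Result: 5/(t - 4) + 30/(t - 4)²


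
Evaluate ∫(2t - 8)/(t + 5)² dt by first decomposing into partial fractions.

Decompose: α = 2, β = 2·(-5) - 8 = -18, so (2t - 8)/(t + 5)² = 2/(t + 5) - 18/(t + 5)². Integrate: ∫ α/(t + 5) dt = 2 ln|(t + 5)|; ∫ β/(t + 5)² dt = 18/(t + 5). Sum: 2 ln|(t + 5)| + 18/(t + 5) + C


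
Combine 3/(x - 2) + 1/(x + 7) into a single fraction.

Common denominator (x - 2)(x + 7). Numerator: 3(x + 7) + 1(x - 2) = (3x + 21) + (x - 2) = 4x + 19
Result: (4x + 19)/[(x - 2)(x + 7)]


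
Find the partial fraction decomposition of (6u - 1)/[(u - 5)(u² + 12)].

At u=5: A = (6·5 - 1)/(5² + 12) = 29/37. B = -A = -29/37, C = 6 - 5·A = 77/37
Result: (29/37)/(u - 5) - ((29/37)u - 77/37)/(u² + 12)


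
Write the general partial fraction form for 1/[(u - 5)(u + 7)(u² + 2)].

Two linear + quadratic: P/(u - 5) + Q/(u + 7) + (Ru + S)/(u² + 2)


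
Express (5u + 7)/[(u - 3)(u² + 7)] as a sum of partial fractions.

At u=3: α = (5·3 + 7)/(3² + 7) = 11/8. β = -α = -11/8, γ = 5 - 3·α = 7/8
Result: (11/8)/(u - 3) - ((11/8)u - 7/8)/(u² + 7)


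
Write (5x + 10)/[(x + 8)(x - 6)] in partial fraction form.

At x=-8: A = (5·(-8) + 10)/(-8 - 6) = 15/7. At x=6: B = (5·6 + 10)/(6 + 8) = 20/7
Result: (15/7)/(x + 8) + (20/7)/(x - 6)


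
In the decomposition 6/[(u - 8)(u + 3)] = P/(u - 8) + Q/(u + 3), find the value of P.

Cover-up at u = 8: P = 6/(8 + 3) = 6/11


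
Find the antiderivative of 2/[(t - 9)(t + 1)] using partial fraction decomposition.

Decompose: 2/[(t - 9)(t + 1)] = (1/5)/(t - 9) - (1/5)/(t + 1). Integrate each term: (1/5) ln|(t - 9)| - (1/5) ln|(t + 1)| + C


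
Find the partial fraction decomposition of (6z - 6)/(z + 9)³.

(6z - 6) = A(z + 9)² + B(z + 9) + C. At z = -9: C = 6·(-9) - 6 = -60. Coefficients: A = 0, B = 6
Result: 6/(z + 9)² - 60/(z + 9)³


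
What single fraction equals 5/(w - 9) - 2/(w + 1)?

Common denominator (w - 9)(w + 1). Numerator: 5(w + 1) - 2(w - 9) = (5w + 5) - (2w - 18) = 3w + 23
Result: (3w + 23)/[(w - 9)(w + 1)]


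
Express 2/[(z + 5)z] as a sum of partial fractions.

2/(z + 5)z = A/(z + 5) + B/z. A = 2/(-5 - 0) = -2/5, B = 2/(0 + 5) = 2/5
Result: (-2/5)/(z + 5) + (2/5)/z


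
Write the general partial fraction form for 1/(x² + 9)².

Repeated quadratic factor: (Px + Q)/(x² + 9) + (Rx + S)/(x² + 9)²


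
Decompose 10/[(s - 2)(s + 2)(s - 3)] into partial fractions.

Using cover-up method: P = -5/2, Q = 1/2, R = 2
Result: (-5/2)/(s - 2) + (1/2)/(s + 2) + 2/(s - 3)


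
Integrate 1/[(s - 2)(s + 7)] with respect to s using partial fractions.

Decompose: 1/[(s - 2)(s + 7)] = (1/9)/(s - 2) - (1/9)/(s + 7). Integrate each term: (1/9) ln|(s - 2)| - (1/9) ln|(s + 7)| + C


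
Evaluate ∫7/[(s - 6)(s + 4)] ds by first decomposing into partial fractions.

Decompose: 7/[(s - 6)(s + 4)] = (7/10)/(s - 6) - (7/10)/(s + 4). Integrate each term: (7/10) ln|(s - 6)| - (7/10) ln|(s + 4)| + C


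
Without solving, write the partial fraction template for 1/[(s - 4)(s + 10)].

Distinct linear factors: P/(s - 4) + Q/(s + 10)


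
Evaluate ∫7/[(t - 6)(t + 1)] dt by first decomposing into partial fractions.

Decompose: 7/[(t - 6)(t + 1)] = 1/(t - 6) - 1/(t + 1). Integrate each term: ln|(t - 6)| - ln|(t + 1)| + C


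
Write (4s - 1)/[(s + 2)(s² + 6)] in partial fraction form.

At s=-2: P = (4·(-2) - 1)/((-2)² + 6) = -9/10. Q = -P = 9/10, R = 4 - (-2)·P = 11/5
Result: (-9/10)/(s + 2) + ((9/10)s + 11/5)/(s² + 6)


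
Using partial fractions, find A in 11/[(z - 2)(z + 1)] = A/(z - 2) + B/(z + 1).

Cover-up at z = 2: A = 11/(2 + 1) = 11/3


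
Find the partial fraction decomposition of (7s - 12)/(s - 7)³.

(7s - 12) = α(s - 7)² + β(s - 7) + γ. At s = 7: γ = 7·7 - 12 = 37. Coefficients: α = 0, β = 7
Result: 7/(s - 7)² + 37/(s - 7)³


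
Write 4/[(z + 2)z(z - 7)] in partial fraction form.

Using cover-up method: P = 2/9, Q = -2/7, R = 4/63
Result: (2/9)/(z + 2) - (2/7)/z + (4/63)/(z - 7)


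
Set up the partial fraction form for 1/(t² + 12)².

Repeated quadratic factor: (At + B)/(t² + 12) + (Ct + D)/(t² + 12)²


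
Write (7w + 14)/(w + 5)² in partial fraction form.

(7w + 14) = A(w + 5) + B. At w = -5: B = 7·(-5) + 14 = -21. Coeff of w: A = 7
Result: 7/(w + 5) - 21/(w + 5)²


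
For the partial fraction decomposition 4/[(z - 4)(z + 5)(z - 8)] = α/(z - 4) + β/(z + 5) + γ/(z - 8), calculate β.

Cover-up at z = -5: β = 4/[(-5 - 4)(-5 - 8)] = 4/[(-9)(-13)] = 4/117


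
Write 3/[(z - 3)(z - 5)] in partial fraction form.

3/(z - 3)(z - 5) = P/(z - 3) + Q/(z - 5). P = 3/(3 - 5) = -3/2, Q = 3/(5 - 3) = 3/2
Result: (-3/2)/(z - 3) + (3/2)/(z - 5)


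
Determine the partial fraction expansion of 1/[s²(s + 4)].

Cover-up at s=-4: C = 1/(-4 - 0)² = 1/16. Cover-up at s=0: B = 1/(0 + 4) = 1/4. Comparing s² coeff: A = -C = -1/16
Result: (-1/16)/s + (1/4)/s² + (1/16)/(s + 4)


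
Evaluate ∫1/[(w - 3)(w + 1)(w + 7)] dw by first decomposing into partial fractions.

Cover-up: P = 1/40, Q = -1/24, R = 1/60. Decomposition: (1/40)/(w - 3) - (1/24)/(w + 1) + (1/60)/(w + 7). Integrate each term: (1/40) ln|(w - 3)| - (1/24) ln|(w + 1)| + (1/60) ln|(w + 7)| + C


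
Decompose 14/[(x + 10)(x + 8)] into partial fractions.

14/(x + 10)(x + 8) = α/(x + 10) + β/(x + 8). α = 14/(-10 + 8) = -7, β = 14/(-8 + 10) = 7
Result: -7/(x + 10) + 7/(x + 8)


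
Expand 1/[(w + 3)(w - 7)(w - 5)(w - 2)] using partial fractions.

Using Heaviside cover-up: (-1/400)/(w + 3) + (1/100)/(w - 7) - (1/48)/(w - 5) + (1/75)/(w - 2)


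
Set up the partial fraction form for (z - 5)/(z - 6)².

Repeated linear factor: P/(z - 6) + Q/(z - 6)²


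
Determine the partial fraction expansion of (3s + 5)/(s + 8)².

(3s + 5) = α(s + 8) + β. At s = -8: β = 3·(-8) + 5 = -19. Coeff of s: α = 3
Result: 3/(s + 8) - 19/(s + 8)²


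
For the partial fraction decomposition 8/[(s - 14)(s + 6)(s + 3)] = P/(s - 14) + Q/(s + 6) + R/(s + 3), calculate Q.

Cover-up at s = -6: Q = 8/[(-6 - 14)(-6 + 3)] = 8/[(-20)(-3)] = 8/60 = 2/15


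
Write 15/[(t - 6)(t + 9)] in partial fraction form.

15/(t - 6)(t + 9) = α/(t - 6) + β/(t + 9). α = 15/(6 + 9) = 1, β = 15/(-9 - 6) = -1
Result: 1/(t - 6) - 1/(t + 9)


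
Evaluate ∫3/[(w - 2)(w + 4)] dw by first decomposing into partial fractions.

Decompose: 3/[(w - 2)(w + 4)] = (1/2)/(w - 2) - (1/2)/(w + 4). Integrate each term: (1/2) ln|(w - 2)| - (1/2) ln|(w + 4)| + C


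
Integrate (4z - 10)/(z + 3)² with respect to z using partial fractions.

Decompose: P = 4, Q = 4·(-3) - 10 = -22, so (4z - 10)/(z + 3)² = 4/(z + 3) - 22/(z + 3)². Integrate: ∫ P/(z + 3) dz = 4 ln|(z + 3)|; ∫ Q/(z + 3)² dz = 22/(z + 3). Sum: 4 ln|(z + 3)| + 22/(z + 3) + C


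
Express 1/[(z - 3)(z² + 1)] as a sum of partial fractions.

Cover-up at z = 3: α = 1/(3² + 1) = 1/10. Then β = -α = -1/10, γ = -α·(0 + 3) = -3/10
Result: (1/10)/(z - 3) - ((1/10)z + 3/10)/(z² + 1)


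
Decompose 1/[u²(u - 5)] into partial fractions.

Cover-up at u=5: γ = 1/(5 - 0)² = 1/25. Cover-up at u=0: β = 1/(0 - 5) = -1/5. Comparing u² coeff: α = -γ = -1/25
Result: (-1/25)/u - (1/5)/u² + (1/25)/(u - 5)


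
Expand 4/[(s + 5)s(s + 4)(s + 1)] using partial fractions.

Using Heaviside cover-up: (-1/5)/(s + 5) + (1/5)/s + (1/3)/(s + 4) - (1/3)/(s + 1)


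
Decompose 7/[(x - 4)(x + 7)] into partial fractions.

7/(x - 4)(x + 7) = P/(x - 4) + Q/(x + 7). P = 7/(4 + 7) = 7/11, Q = 7/(-7 - 4) = -7/11
Result: (7/11)/(x - 4) - (7/11)/(x + 7)


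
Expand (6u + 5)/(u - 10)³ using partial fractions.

(6u + 5) = P(u - 10)² + Q(u - 10) + R. At u = 10: R = 6·10 + 5 = 65. Coefficients: P = 0, Q = 6
Result: 6/(u - 10)² + 65/(u - 10)³


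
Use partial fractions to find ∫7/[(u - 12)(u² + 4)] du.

Cover-up at u=12: A = 7/(12²+4) = 7/148. Coeff matching: B = -7/148, C = -21/37. Decomposition: (7/148)/(u - 12) - ((7/148)u + 21/37)/(u² + 4). Integrate: linear → ln, quadratic → (1/2)ln + arctan: (7/148) ln|(u - 12)| - (7/296) ln(u² + 4) - (21/74) arctan(u/2) + C


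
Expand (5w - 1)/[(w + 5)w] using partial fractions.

At w=-5: A = (5·(-5) - 1)/(-5 - 0) = 26/5. At w=0: B = (5·0 - 1)/(0 + 5) = -1/5
Result: (26/5)/(w + 5) - (1/5)/w


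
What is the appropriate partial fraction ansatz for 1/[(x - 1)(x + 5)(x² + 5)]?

Two linear + quadratic: A/(x - 1) + B/(x + 5) + (Cx + D)/(x² + 5)


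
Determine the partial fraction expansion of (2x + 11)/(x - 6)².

(2x + 11) = α(x - 6) + β. At x = 6: β = 2·6 + 11 = 23. Coeff of x: α = 2
Result: 2/(x - 6) + 23/(x - 6)²


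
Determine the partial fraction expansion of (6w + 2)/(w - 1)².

(6w + 2) = α(w - 1) + β. At w = 1: β = 6·1 + 2 = 8. Coeff of w: α = 6
Result: 6/(w - 1) + 8/(w - 1)²


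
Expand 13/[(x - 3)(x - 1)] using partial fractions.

13/(x - 3)(x - 1) = P/(x - 3) + Q/(x - 1). P = 13/(3 - 1) = 13/2, Q = 13/(1 - 3) = -13/2
Result: (13/2)/(x - 3) - (13/2)/(x - 1)


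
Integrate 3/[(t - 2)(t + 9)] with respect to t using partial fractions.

Decompose: 3/[(t - 2)(t + 9)] = (3/11)/(t - 2) - (3/11)/(t + 9). Integrate each term: (3/11) ln|(t - 2)| - (3/11) ln|(t + 9)| + C


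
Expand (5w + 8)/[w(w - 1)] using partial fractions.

At w=0: P = (5·0 + 8)/(0 - 1) = -8. At w=1: Q = (5·1 + 8)/(1 - 0) = 13
Result: -8/w + 13/(w - 1)


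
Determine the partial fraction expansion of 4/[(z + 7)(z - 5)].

4/(z + 7)(z - 5) = α/(z + 7) + β/(z - 5). α = 4/(-7 - 5) = -1/3, β = 4/(5 + 7) = 1/3
Result: (-1/3)/(z + 7) + (1/3)/(z - 5)


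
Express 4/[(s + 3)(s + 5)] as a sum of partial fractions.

4/(s + 3)(s + 5) = P/(s + 3) + Q/(s + 5). P = 4/(-3 + 5) = 2, Q = 4/(-5 + 3) = -2
Result: 2/(s + 3) - 2/(s + 5)


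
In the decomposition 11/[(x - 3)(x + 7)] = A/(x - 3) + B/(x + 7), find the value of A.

Cover-up at x = 3: A = 11/(3 + 7) = 11/10


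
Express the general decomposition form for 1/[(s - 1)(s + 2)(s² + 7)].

Two linear + quadratic: P/(s - 1) + Q/(s + 2) + (Rs + S)/(s² + 7)


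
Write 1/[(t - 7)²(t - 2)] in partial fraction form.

Cover-up at t=2: C = 1/(2 - 7)² = 1/25. Cover-up at t=7: B = 1/(7 - 2) = 1/5. Comparing t² coeff: A = -C = -1/25
Result: (-1/25)/(t - 7) + (1/5)/(t - 7)² + (1/25)/(t - 2)


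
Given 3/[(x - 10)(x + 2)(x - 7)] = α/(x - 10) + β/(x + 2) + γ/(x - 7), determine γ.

Cover-up at x = 7: γ = 3/[(7 - 10)(7 + 2)] = 3/[(-3)(9)] = -3/27 = -1/9


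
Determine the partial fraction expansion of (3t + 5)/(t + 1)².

(3t + 5) = A(t + 1) + B. At t = -1: B = 3·(-1) + 5 = 2. Coeff of t: A = 3
Result: 3/(t + 1) + 2/(t + 1)²


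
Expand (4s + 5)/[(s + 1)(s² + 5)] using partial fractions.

At s=-1: A = (4·(-1) + 5)/((-1)² + 5) = 1/6. B = -A = -1/6, C = 4 - (-1)·A = 25/6
Result: (1/6)/(s + 1) - ((1/6)s - 25/6)/(s² + 5)


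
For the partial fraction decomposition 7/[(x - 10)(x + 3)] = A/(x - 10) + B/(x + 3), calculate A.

Cover-up at x = 10: A = 7/(10 + 3) = 7/13


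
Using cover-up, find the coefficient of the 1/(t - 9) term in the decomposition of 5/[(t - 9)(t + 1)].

Cover (t - 9), set t=9: 5/((t + 1) at t=9) = 5/(10) = 1/2


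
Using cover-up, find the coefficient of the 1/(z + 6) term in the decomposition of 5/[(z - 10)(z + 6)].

Cover (z + 6), set z=-6: 5/((z - 10) at z=-6) = 5/(-16) = -5/16


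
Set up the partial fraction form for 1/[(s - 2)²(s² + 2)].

Repeated linear + quadratic: P/(s - 2) + Q/(s - 2)² + (Rs + S)/(s² + 2)


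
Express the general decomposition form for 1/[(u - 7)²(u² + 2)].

Repeated linear + quadratic: A/(u - 7) + B/(u - 7)² + (Cu + D)/(u² + 2)


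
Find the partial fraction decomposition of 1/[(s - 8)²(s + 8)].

Cover-up at s=-8: R = 1/(-8 - 8)² = 1/256. Cover-up at s=8: Q = 1/(8 + 8) = 1/16. Comparing s² coeff: P = -R = -1/256
Result: (-1/256)/(s - 8) + (1/16)/(s - 8)² + (1/256)/(s + 8)


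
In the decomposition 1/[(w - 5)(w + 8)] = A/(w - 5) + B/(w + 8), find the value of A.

Cover-up at w = 5: A = 1/(5 + 8) = 1/13


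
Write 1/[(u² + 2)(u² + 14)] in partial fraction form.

Coefficient matching gives α = γ = 0, β = 1/(14-2) = 1/12, δ = -β = -1/12
Result: (1/12)/(u² + 2) - (1/12)/(u² + 14)


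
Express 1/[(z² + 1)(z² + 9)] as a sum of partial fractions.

Coefficient matching gives α = γ = 0, β = 1/(9-1) = 1/8, δ = -β = -1/8
Result: (1/8)/(z² + 1) - (1/8)/(z² + 9)


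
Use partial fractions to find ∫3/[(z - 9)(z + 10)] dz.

Decompose: 3/[(z - 9)(z + 10)] = (3/19)/(z - 9) - (3/19)/(z + 10). Integrate each term: (3/19) ln|(z - 9)| - (3/19) ln|(z + 10)| + C


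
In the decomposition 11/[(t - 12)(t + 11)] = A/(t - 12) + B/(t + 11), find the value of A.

Cover-up at t = 12: A = 11/(12 + 11) = 11/23


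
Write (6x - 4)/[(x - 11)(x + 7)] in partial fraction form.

At x=11: α = (6·11 - 4)/(11 + 7) = 31/9. At x=-7: β = (6·(-7) - 4)/(-7 - 11) = 23/9
Result: (31/9)/(x - 11) + (23/9)/(x + 7)


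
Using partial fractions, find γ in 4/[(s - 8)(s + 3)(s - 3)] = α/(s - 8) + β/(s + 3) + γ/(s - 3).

Cover-up at s = 3: γ = 4/[(3 - 8)(3 + 3)] = 4/[(-5)(6)] = -4/30 = -2/15


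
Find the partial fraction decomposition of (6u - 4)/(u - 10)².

(6u - 4) = A(u - 10) + B. At u = 10: B = 6·10 - 4 = 56. Coeff of u: A = 6
Result: 6/(u - 10) + 56/(u - 10)²


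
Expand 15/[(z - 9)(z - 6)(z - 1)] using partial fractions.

Using cover-up method: P = 5/8, Q = -1, R = 3/8
Result: (5/8)/(z - 9) - 1/(z - 6) + (3/8)/(z - 1)


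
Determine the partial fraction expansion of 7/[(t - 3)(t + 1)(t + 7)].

Using cover-up method: P = 7/40, Q = -7/24, R = 7/60
Result: (7/40)/(t - 3) - (7/24)/(t + 1) + (7/60)/(t + 7)


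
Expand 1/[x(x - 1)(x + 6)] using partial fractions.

Using cover-up method: α = -1/6, β = 1/7, γ = 1/42
Result: (-1/6)/x + (1/7)/(x - 1) + (1/42)/(x + 6)


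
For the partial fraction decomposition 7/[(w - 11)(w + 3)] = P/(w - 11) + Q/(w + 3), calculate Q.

Cover-up at w = -3: Q = 7/(-3 - 11) = -7/14 = -1/2


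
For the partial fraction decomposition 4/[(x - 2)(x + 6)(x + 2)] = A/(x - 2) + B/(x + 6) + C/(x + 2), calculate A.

Cover-up at x = 2: A = 4/[(2 + 6)(2 + 2)] = 4/[(8)(4)] = 4/32 = 1/8


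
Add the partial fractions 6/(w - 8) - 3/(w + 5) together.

Common denominator (w - 8)(w + 5). Numerator: 6(w + 5) - 3(w - 8) = (6w + 30) - (3w - 24) = 3w + 54
Result: (3w + 54)/[(w - 8)(w + 5)]


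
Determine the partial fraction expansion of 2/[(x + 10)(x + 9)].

2/(x + 10)(x + 9) = α/(x + 10) + β/(x + 9). α = 2/(-10 + 9) = -2, β = 2/(-9 + 10) = 2
Result: -2/(x + 10) + 2/(x + 9)


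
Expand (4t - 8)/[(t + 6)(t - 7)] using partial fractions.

At t=-6: P = (4·(-6) - 8)/(-6 - 7) = 32/13. At t=7: Q = (4·7 - 8)/(7 + 6) = 20/13
Result: (32/13)/(t + 6) + (20/13)/(t - 7)


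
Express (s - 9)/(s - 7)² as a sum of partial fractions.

(s - 9) = α(s - 7) + β. At s = 7: β = 1·7 - 9 = -2. Coeff of s: α = 1
Result: 1/(s - 7) - 2/(s - 7)²


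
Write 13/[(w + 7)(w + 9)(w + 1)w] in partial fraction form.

Using Heaviside cover-up: (13/84)/(w + 7) - (13/144)/(w + 9) - (13/48)/(w + 1) + (13/63)/w


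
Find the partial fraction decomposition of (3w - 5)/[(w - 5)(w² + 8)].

At w=5: P = (3·5 - 5)/(5² + 8) = 10/33. Q = -P = -10/33, R = 3 - 5·P = 49/33
Result: (10/33)/(w - 5) - ((10/33)w - 49/33)/(w² + 8)


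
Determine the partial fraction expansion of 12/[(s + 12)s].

12/(s + 12)s = P/(s + 12) + Q/s. P = 12/(-12 - 0) = -1, Q = 12/(0 + 12) = 1
Result: -1/(s + 12) + 1/s


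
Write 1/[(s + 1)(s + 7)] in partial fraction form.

1/(s + 1)(s + 7) = A/(s + 1) + B/(s + 7). A = 1/(-1 + 7) = 1/6, B = 1/(-7 + 1) = -1/6
Result: (1/6)/(s + 1) - (1/6)/(s + 7)


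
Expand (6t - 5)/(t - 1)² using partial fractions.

(6t - 5) = α(t - 1) + β. At t = 1: β = 6·1 - 5 = 1. Coeff of t: α = 6
Result: 6/(t - 1) + 1/(t - 1)²


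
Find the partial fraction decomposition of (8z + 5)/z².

(8z + 5) = Az + B. At z = 0: B = 8·0 + 5 = 5. Coeff of z: A = 8
Result: 8/z + 5/z²


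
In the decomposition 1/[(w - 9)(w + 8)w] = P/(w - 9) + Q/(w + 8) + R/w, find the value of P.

Cover-up at w = 9: P = 1/[(9 + 8)(9 - 0)] = 1/[(17)(9)] = 1/153


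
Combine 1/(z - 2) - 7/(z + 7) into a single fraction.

Common denominator (z - 2)(z + 7). Numerator: 1(z + 7) - 7(z - 2) = (z + 7) - (7z - 14) = -6z + 21
Result: (-6z + 21)/[(z - 2)(z + 7)]


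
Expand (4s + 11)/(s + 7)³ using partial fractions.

(4s + 11) = α(s + 7)² + β(s + 7) + γ. At s = -7: γ = 4·(-7) + 11 = -17. Coefficients: α = 0, β = 4
Result: 4/(s + 7)² - 17/(s + 7)³


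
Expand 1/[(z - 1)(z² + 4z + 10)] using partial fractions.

Cover-up at z = 1: A = 1/(1² + 4·1 + 10) = 1/15. Then B = -A = -1/15, C = -A·(4 + 1) = -1/3
Result: (1/15)/(z - 1) - ((1/15)z + 1/3)/(z² + 4z + 10)


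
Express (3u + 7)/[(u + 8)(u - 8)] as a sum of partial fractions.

At u=-8: α = (3·(-8) + 7)/(-8 - 8) = 17/16. At u=8: β = (3·8 + 7)/(8 + 8) = 31/16
Result: (17/16)/(u + 8) + (31/16)/(u - 8)


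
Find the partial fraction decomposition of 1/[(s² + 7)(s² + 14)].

Coefficient matching gives A = C = 0, B = 1/(14-7) = 1/7, D = -B = -1/7
Result: (1/7)/(s² + 7) - (1/7)/(s² + 14)


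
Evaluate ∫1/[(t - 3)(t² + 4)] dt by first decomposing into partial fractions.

Cover-up at t=3: α = 1/(3²+4) = 1/13. Coeff matching: β = -1/13, γ = -3/13. Decomposition: (1/13)/(t - 3) - ((1/13)t + 3/13)/(t² + 4). Integrate: linear → ln, quadratic → (1/2)ln + arctan: (1/13) ln|(t - 3)| - (1/26) ln(t² + 4) - (3/26) arctan(t/2) + C


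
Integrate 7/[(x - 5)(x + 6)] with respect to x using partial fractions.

Decompose: 7/[(x - 5)(x + 6)] = (7/11)/(x - 5) - (7/11)/(x + 6). Integrate each term: (7/11) ln|(x - 5)| - (7/11) ln|(x + 6)| + C


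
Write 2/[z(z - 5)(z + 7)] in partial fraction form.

Using cover-up method: α = -2/35, β = 1/30, γ = 1/42
Result: (-2/35)/z + (1/30)/(z - 5) + (1/42)/(z + 7)


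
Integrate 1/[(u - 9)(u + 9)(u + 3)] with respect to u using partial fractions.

Cover-up: P = 1/216, Q = 1/108, R = -1/72. Decomposition: (1/216)/(u - 9) + (1/108)/(u + 9) - (1/72)/(u + 3). Integrate each term: (1/216) ln|(u - 9)| + (1/108) ln|(u + 9)| - (1/72) ln|(u + 3)| + C


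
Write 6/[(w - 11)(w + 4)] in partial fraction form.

6/(w - 11)(w + 4) = A/(w - 11) + B/(w + 4). A = 6/(11 + 4) = 2/5, B = 6/(-4 - 11) = -2/5
Result: (2/5)/(w - 11) - (2/5)/(w + 4)


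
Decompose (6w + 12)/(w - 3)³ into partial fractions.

(6w + 12) = α(w - 3)² + β(w - 3) + γ. At w = 3: γ = 6·3 + 12 = 30. Coefficients: α = 0, β = 6
Result: 6/(w - 3)² + 30/(w - 3)³


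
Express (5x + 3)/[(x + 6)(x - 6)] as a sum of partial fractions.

At x=-6: A = (5·(-6) + 3)/(-6 - 6) = 9/4. At x=6: B = (5·6 + 3)/(6 + 6) = 11/4
Result: (9/4)/(x + 6) + (11/4)/(x - 6)


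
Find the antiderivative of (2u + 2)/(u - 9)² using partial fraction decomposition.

Decompose: α = 2, β = 2·9 + 2 = 20, so (2u + 2)/(u - 9)² = 2/(u - 9) + 20/(u - 9)². Integrate: ∫ α/(u - 9) du = 2 ln|(u - 9)|; ∫ β/(u - 9)² du = -20/(u - 9). Sum: 2 ln|(u - 9)| - 20/(u - 9) + C


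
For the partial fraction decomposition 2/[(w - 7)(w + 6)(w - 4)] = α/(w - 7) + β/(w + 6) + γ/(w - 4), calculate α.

Cover-up at w = 7: α = 2/[(7 + 6)(7 - 4)] = 2/[(13)(3)] = 2/39


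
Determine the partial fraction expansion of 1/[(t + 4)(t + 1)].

1/(t + 4)(t + 1) = α/(t + 4) + β/(t + 1). α = 1/(-4 + 1) = -1/3, β = 1/(-1 + 4) = 1/3
Result: (-1/3)/(t + 4) + (1/3)/(t + 1)


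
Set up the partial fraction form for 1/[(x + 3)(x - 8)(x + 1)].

Three distinct linear factors: α/(x + 3) + β/(x - 8) + γ/(x + 1)


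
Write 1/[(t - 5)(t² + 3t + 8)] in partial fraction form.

Cover-up at t = 5: P = 1/(5² + 3·5 + 8) = 1/48. Then Q = -P = -1/48, R = -P·(3 + 5) = -1/6
Result: (1/48)/(t - 5) - ((1/48)t + 1/6)/(t² + 3t + 8)


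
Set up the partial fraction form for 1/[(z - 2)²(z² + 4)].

Repeated linear + quadratic: A/(z - 2) + B/(z - 2)² + (Cz + D)/(z² + 4)


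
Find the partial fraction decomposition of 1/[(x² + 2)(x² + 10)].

Coefficient matching gives A = C = 0, B = 1/(10-2) = 1/8, D = -B = -1/8
Result: (1/8)/(x² + 2) - (1/8)/(x² + 10)


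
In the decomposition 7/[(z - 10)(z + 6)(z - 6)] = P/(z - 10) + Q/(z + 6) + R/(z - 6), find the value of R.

Cover-up at z = 6: R = 7/[(6 - 10)(6 + 6)] = 7/[(-4)(12)] = -7/48


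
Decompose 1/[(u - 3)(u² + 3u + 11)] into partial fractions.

Cover-up at u = 3: P = 1/(3² + 3·3 + 11) = 1/29. Then Q = -P = -1/29, R = -P·(3 + 3) = -6/29
Result: (1/29)/(u - 3) - ((1/29)u + 6/29)/(u² + 3u + 11)


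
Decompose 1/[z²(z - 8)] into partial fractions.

Cover-up at z=8: R = 1/(8 - 0)² = 1/64. Cover-up at z=0: Q = 1/(0 - 8) = -1/8. Comparing z² coeff: P = -R = -1/64
Result: (-1/64)/z - (1/8)/z² + (1/64)/(z - 8)


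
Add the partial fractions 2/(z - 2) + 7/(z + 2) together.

Common denominator (z - 2)(z + 2). Numerator: 2(z + 2) + 7(z - 2) = (2z + 4) + (7z - 14) = 9z - 10
Result: (9z - 10)/[(z - 2)(z + 2)]


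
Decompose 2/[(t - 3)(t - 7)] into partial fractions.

2/(t - 3)(t - 7) = A/(t - 3) + B/(t - 7). A = 2/(3 - 7) = -1/2, B = 2/(7 - 3) = 1/2
Result: (-1/2)/(t - 3) + (1/2)/(t - 7)


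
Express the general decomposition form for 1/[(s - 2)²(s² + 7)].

Repeated linear + quadratic: α/(s - 2) + β/(s - 2)² + (γs + δ)/(s² + 7)


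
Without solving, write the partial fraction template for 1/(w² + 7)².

Repeated quadratic factor: (αw + β)/(w² + 7) + (γw + δ)/(w² + 7)²


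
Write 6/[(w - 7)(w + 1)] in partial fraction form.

6/(w - 7)(w + 1) = α/(w - 7) + β/(w + 1). α = 6/(7 + 1) = 3/4, β = 6/(-1 - 7) = -3/4
Result: (3/4)/(w - 7) - (3/4)/(w + 1)


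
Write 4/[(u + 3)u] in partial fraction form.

4/(u + 3)u = P/(u + 3) + Q/u. P = 4/(-3 - 0) = -4/3, Q = 4/(0 + 3) = 4/3
Result: (-4/3)/(u + 3) + (4/3)/u


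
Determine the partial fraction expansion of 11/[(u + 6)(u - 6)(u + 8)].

Using cover-up method: A = -11/24, B = 11/168, C = 11/28
Result: (-11/24)/(u + 6) + (11/168)/(u - 6) + (11/28)/(u + 8)


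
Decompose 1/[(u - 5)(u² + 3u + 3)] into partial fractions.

Cover-up at u = 5: A = 1/(5² + 3·5 + 3) = 1/43. Then B = -A = -1/43, C = -A·(3 + 5) = -8/43
Result: (1/43)/(u - 5) - ((1/43)u + 8/43)/(u² + 3u + 3)


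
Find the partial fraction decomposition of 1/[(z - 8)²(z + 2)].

Cover-up at z=-2: γ = 1/(-2 - 8)² = 1/100. Cover-up at z=8: β = 1/(8 + 2) = 1/10. Comparing z² coeff: α = -γ = -1/100
Result: (-1/100)/(z - 8) + (1/10)/(z - 8)² + (1/100)/(z + 2)


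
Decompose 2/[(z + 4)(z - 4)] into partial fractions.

2/(z + 4)(z - 4) = α/(z + 4) + β/(z - 4). α = 2/(-4 - 4) = -1/4, β = 2/(4 + 4) = 1/4
Result: (-1/4)/(z + 4) + (1/4)/(z - 4)


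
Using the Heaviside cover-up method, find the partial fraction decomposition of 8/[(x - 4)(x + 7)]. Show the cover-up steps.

Cover (x - 4): set x=4, get A = 8/(4 + 7) = 8/11. Cover (x + 7): set x=-7, get B = 8/(-7 - 4) = -8/11.
Result: (8/11)/(x - 4) - (8/11)/(x + 7)


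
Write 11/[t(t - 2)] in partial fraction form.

11/t(t - 2) = α/t + β/(t - 2). α = 11/(0 - 2) = -11/2, β = 11/(2 - 0) = 11/2
Result: (-11/2)/t + (11/2)/(t - 2)


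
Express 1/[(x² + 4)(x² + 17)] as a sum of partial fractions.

Coefficient matching gives P = R = 0, Q = 1/(17-4) = 1/13, S = -Q = -1/13
Result: (1/13)/(x² + 4) - (1/13)/(x² + 17)


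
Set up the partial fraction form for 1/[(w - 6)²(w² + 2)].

Repeated linear + quadratic: α/(w - 6) + β/(w - 6)² + (γw + δ)/(w² + 2)


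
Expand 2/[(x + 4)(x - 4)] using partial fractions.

2/(x + 4)(x - 4) = A/(x + 4) + B/(x - 4). A = 2/(-4 - 4) = -1/4, B = 2/(4 + 4) = 1/4
Result: (-1/4)/(x + 4) + (1/4)/(x - 4)


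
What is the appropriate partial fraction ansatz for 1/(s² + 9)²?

Repeated quadratic factor: (As + B)/(s² + 9) + (Cs + D)/(s² + 9)²


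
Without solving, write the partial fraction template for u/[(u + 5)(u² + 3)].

Linear + irreducible quadratic: P/(u + 5) + (Qu + R)/(u² + 3)


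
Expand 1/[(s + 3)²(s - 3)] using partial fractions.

Cover-up at s=3: C = 1/(3 + 3)² = 1/36. Cover-up at s=-3: B = 1/(-3 - 3) = -1/6. Comparing s² coeff: A = -C = -1/36
Result: (-1/36)/(s + 3) - (1/6)/(s + 3)² + (1/36)/(s - 3)


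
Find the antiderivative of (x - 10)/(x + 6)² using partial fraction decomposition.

Decompose: P = 1, Q = 1·(-6) - 10 = -16, so (x - 10)/(x + 6)² = 1/(x + 6) - 16/(x + 6)². Integrate: ∫ P/(x + 6) dx = ln|(x + 6)|; ∫ Q/(x + 6)² dx = 16/(x + 6). Sum: ln|(x + 6)| + 16/(x + 6) + C


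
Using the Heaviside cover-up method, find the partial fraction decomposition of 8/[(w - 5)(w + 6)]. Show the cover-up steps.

Cover (w - 5): set w=5, get A = 8/(5 + 6) = 8/11. Cover (w + 6): set w=-6, get B = 8/(-6 - 5) = -8/11.
Result: (8/11)/(w - 5) - (8/11)/(w + 6)


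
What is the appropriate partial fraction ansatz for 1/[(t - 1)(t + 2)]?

Distinct linear factors: A/(t - 1) + B/(t + 2)


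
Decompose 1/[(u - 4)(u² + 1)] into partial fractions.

Cover-up at u = 4: α = 1/(4² + 1) = 1/17. Then β = -α = -1/17, γ = -α·(0 + 4) = -4/17
Result: (1/17)/(u - 4) - ((1/17)u + 4/17)/(u² + 1)


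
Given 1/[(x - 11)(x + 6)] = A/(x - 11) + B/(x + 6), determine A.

Cover-up at x = 11: A = 1/(11 + 6) = 1/17


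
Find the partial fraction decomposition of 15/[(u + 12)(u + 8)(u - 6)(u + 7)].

Using Heaviside cover-up: (-1/24)/(u + 12) + (15/56)/(u + 8) + (5/1092)/(u - 6) - (3/13)/(u + 7)


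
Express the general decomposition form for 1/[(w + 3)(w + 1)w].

Three distinct linear factors: A/(w + 3) + B/(w + 1) + C/w


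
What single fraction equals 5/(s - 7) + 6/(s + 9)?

Common denominator (s - 7)(s + 9). Numerator: 5(s + 9) + 6(s - 7) = (5s + 45) + (6s - 42) = 11s + 3
Result: (11s + 3)/[(s - 7)(s + 9)]


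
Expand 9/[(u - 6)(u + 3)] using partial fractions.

9/(u - 6)(u + 3) = α/(u - 6) + β/(u + 3). α = 9/(6 + 3) = 1, β = 9/(-3 - 6) = -1
Result: 1/(u - 6) - 1/(u + 3)
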